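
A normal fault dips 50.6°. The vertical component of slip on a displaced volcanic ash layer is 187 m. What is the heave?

154 m

heave = throw / tan(dip) = 187 / tan(50.6°) = 154 m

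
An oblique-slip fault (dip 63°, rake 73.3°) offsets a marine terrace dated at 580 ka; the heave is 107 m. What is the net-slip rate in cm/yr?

dip-slip = heave / cos(dip) = 107 / cos(63°) = 235.7 m
net slip = dip-slip / sin(rake) = 235.7 / sin(73.3°) = 246.1 m
rate = 246.1 m / 580 ka = 0.000424 m/yr = 0.0424 cm/yr

0.0424 cm/yr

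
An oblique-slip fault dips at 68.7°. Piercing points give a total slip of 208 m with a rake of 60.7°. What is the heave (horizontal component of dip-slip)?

65.9 m

dip-slip = net slip × sin(rake) = 208 m × sin(60.7°) = 181.4 m
heave = dip-slip × cos(dip) = 181.4 × cos(68.7°) = 65.9 m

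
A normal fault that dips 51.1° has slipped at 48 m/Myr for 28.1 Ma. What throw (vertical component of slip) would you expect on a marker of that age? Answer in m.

1050 m

dip-slip = rate × time = 48 m/Myr × 28.1 Ma = 1349 m
throw = dip-slip × sin(dip) = 1349 × sin(51.1°) = 1050 m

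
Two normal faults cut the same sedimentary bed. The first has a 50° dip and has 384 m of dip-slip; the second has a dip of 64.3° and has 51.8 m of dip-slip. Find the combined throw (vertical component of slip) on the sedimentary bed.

throw_A = 384 × sin(50°) = 294.2 m
throw_B = 51.8 × sin(64.3°) = 46.68 m
total = 294.2 + 46.68 = 341 m

341 m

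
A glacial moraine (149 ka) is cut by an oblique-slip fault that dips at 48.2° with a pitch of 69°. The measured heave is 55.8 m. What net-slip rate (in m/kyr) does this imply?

dip-slip = heave / cos(dip) = 55.8 / cos(48.2°) = 83.72 m
net slip = dip-slip / sin(rake) = 83.72 / sin(69°) = 89.67 m
rate = 89.67 m / 149 ka = 0.000602 m/yr = 0.602 m/kyr

0.602 m/kyr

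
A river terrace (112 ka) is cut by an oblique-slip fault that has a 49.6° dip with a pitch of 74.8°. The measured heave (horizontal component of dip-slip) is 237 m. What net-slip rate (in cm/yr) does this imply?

dip-slip = heave / cos(dip) = 237 / cos(49.6°) = 365.7 m
net slip = dip-slip / sin(rake) = 365.7 / sin(74.8°) = 378.9 m
rate = 378.9 m / 112 ka = 0.00338 m/yr = 0.338 cm/yr

0.338 cm/yr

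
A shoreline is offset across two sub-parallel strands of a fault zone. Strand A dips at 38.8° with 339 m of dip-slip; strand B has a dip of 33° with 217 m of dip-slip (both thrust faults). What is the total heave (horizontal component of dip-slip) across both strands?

446 m

heave_A = 339 × cos(38.8°) = 264.2 m
heave_B = 217 × cos(33°) = 182 m
total = 264.2 + 182 = 446 m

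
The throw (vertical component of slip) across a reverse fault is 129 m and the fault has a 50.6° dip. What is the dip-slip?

167 m

dip-slip = throw / sin(dip) = 129 / sin(50.6°) = 167 m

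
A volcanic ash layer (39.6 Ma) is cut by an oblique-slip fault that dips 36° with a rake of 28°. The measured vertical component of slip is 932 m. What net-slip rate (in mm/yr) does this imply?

0.0853 mm/yr

dip-slip = throw / sin(dip) = 932 / sin(36°) = 1586 m
net slip = dip-slip / sin(rake) = 1586 / sin(28°) = 3377 m
rate = 3377 m / 39.6 Ma = 0.0000853 m/yr = 0.0853 mm/yr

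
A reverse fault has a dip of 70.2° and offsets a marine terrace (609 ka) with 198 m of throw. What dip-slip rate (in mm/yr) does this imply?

dip-slip = throw / sin(dip) = 198 m / sin(70.2°) = 210.4 m
rate = 210.4 m / 609 ka = 0.000346 m/yr = 0.346 mm/yr

0.346 mm/yr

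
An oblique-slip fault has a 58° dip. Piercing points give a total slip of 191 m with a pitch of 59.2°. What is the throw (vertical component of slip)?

dip-slip = net slip × sin(rake) = 191 m × sin(59.2°) = 164.1 m
throw = dip-slip × sin(dip) = 164.1 × sin(58°) = 139 m

139 m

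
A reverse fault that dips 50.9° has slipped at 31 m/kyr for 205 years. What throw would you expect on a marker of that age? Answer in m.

4.93 m

dip-slip = rate × time = 31 m/kyr × 205 years = 6.355 m
throw = dip-slip × sin(dip) = 6.355 × sin(50.9°) = 4.93 m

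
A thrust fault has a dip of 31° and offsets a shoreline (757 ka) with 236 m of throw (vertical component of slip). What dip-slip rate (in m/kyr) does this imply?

dip-slip = throw / sin(dip) = 236 m / sin(31°) = 458.2 m
rate = 458.2 m / 757 ka = 0.000605 m/yr = 0.605 m/kyr

0.605 m/kyr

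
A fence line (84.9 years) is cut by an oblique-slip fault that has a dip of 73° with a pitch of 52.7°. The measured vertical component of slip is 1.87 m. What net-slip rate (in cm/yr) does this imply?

dip-slip = throw / sin(dip) = 1.87 / sin(73°) = 1.955 m
net slip = dip-slip / sin(rake) = 1.955 / sin(52.7°) = 2.458 m
rate = 2.458 m / 84.9 years = 0.0290 m/yr = 2.90 cm/yr

2.90 cm/yr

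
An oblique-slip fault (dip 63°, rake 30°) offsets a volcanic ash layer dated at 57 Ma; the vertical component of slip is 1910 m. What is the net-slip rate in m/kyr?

0.0752 m/kyr

dip-slip = throw / sin(dip) = 1910 / sin(63°) = 2144 m
net slip = dip-slip / sin(rake) = 2144 / sin(30°) = 4287 m
rate = 4287 m / 57 Ma = 0.0000752 m/yr = 0.0752 m/kyr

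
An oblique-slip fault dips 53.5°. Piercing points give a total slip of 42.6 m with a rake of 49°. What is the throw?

25.8 m

dip-slip = net slip × sin(rake) = 42.6 m × sin(49°) = 32.15 m
throw = dip-slip × sin(dip) = 32.15 × sin(53.5°) = 25.8 m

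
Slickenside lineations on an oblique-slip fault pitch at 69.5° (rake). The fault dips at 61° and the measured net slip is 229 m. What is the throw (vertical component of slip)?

dip-slip = net slip × sin(rake) = 229 m × sin(69.5°) = 214.5 m
throw = dip-slip × sin(dip) = 214.5 × sin(61°) = 188 m

188 m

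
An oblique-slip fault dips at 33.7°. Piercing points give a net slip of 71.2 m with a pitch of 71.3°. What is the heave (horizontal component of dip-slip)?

dip-slip = net slip × sin(rake) = 71.2 m × sin(71.3°) = 67.44 m
heave = dip-slip × cos(dip) = 67.44 × cos(33.7°) = 56.1 m

56.1 m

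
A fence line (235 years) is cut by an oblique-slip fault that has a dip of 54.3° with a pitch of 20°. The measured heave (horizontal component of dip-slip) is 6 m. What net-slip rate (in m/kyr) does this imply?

128 m/kyr

dip-slip = heave / cos(dip) = 6 / cos(54.3°) = 10.28 m
net slip = dip-slip / sin(rake) = 10.28 / sin(20°) = 30.06 m
rate = 30.06 m / 235 years = 0.128 m/yr = 128 m/kyr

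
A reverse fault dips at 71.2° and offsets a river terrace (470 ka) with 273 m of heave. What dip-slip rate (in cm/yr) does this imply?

dip-slip = heave / cos(dip) = 273 m / cos(71.2°) = 847.1 m
rate = 847.1 m / 470 ka = 0.00180 m/yr = 0.180 cm/yr

0.180 cm/yr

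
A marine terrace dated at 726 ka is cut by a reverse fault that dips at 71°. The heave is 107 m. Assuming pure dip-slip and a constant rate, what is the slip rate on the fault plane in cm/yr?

0.0453 cm/yr

dip-slip = heave / cos(dip) = 107 m / cos(71°) = 328.7 m
rate = 328.7 m / 726 ka = 0.000453 m/yr = 0.0453 cm/yr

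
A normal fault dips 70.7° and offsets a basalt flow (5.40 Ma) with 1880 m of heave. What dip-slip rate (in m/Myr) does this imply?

dip-slip = heave / cos(dip) = 1880 m / cos(70.7°) = 5688 m
rate = 5688 m / 5.40 Ma = 0.00105 m/yr = 1050 m/Myr

1050 m/Myr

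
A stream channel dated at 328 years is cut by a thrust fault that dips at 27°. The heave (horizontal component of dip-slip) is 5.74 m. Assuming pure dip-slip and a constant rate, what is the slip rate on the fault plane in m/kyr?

dip-slip = heave / cos(dip) = 5.74 m / cos(27°) = 6.442 m
rate = 6.442 m / 328 years = 0.0196 m/yr = 19.6 m/kyr

19.6 m/kyr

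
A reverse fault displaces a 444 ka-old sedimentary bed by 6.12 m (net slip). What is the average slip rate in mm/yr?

0.0138 mm/yr

rate = 6.12 m / 444 ka = 0.0000138 m/yr = 0.0138 mm/yr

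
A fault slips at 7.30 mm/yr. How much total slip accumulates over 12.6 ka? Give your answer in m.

slip = rate × time = 7.30 mm/yr × 12.6 ka = 92 m

92 m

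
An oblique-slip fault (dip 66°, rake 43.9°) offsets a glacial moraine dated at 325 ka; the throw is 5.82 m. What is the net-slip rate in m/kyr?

dip-slip = throw / sin(dip) = 5.82 / sin(66°) = 6.371 m
net slip = dip-slip / sin(rake) = 6.371 / sin(43.9°) = 9.188 m
rate = 9.188 m / 325 ka = 0.0000283 m/yr = 0.0283 m/kyr

0.0283 m/kyr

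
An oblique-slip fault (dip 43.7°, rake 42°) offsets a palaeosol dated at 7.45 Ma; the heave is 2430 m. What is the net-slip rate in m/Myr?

dip-slip = heave / cos(dip) = 2430 / cos(43.7°) = 3361 m
net slip = dip-slip / sin(rake) = 3361 / sin(42°) = 5023 m
rate = 5023 m / 7.45 Ma = 0.000674 m/yr = 674 m/Myr

674 m/Myr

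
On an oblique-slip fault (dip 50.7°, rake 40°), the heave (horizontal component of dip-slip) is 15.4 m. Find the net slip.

dip-slip = heave / cos(dip) = 15.4 / cos(50.7°) = 24.31 m
net slip = dip-slip / sin(rake) = 24.31 / sin(40°) = 37.8 m

37.8 m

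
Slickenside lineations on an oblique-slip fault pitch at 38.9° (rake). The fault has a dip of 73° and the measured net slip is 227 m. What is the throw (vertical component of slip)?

136 m

dip-slip = net slip × sin(rake) = 227 m × sin(38.9°) = 142.5 m
throw = dip-slip × sin(dip) = 142.5 × sin(73°) = 136 m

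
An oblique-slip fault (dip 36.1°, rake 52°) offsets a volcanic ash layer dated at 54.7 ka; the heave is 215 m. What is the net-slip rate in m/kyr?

6.17 m/kyr

dip-slip = heave / cos(dip) = 215 / cos(36.1°) = 266.1 m
net slip = dip-slip / sin(rake) = 266.1 / sin(52°) = 337.7 m
rate = 337.7 m / 54.7 ka = 0.00617 m/yr = 6.17 m/kyr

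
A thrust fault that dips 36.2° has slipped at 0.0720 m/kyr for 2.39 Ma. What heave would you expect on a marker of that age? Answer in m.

dip-slip = rate × time = 0.0720 m/kyr × 2.39 Ma = 172.1 m
heave = dip-slip × cos(dip) = 172.1 × cos(36.2°) = 139 m

139 m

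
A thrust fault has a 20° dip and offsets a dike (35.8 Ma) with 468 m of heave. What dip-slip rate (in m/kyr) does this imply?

0.0139 m/kyr

dip-slip = heave / cos(dip) = 468 m / cos(20°) = 498 m
rate = 498 m / 35.8 Ma = 0.0000139 m/yr = 0.0139 m/kyr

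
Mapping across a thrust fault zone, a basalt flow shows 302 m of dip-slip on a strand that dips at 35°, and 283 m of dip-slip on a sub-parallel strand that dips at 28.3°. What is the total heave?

heave_A = 302 × cos(35°) = 247.4 m
heave_B = 283 × cos(28.3°) = 249.2 m
total = 247.4 + 249.2 = 497 m

497 m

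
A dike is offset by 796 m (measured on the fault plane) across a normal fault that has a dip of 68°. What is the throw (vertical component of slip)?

throw = dip-slip × sin(dip) = 796 m × sin(68°) = 738 m

738 m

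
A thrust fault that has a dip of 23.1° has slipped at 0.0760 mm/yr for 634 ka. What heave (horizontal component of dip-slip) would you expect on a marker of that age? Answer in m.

dip-slip = rate × time = 0.0760 mm/yr × 634 ka = 48.18 m
heave = dip-slip × cos(dip) = 48.18 × cos(23.1°) = 44.3 m

44.3 m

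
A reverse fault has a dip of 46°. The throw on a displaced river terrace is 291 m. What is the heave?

281 m

heave = throw / tan(dip) = 291 / tan(46°) = 281 m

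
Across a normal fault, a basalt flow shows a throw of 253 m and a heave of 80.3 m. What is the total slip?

265 m

net slip = √(throw² + heave²) = √(253² + 80.3²) = 265 m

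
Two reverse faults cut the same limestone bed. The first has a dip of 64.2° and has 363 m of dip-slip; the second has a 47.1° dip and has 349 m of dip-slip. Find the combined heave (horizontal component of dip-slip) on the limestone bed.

heave_A = 363 × cos(64.2°) = 158 m
heave_B = 349 × cos(47.1°) = 237.6 m
total = 158 + 237.6 = 396 m

396 m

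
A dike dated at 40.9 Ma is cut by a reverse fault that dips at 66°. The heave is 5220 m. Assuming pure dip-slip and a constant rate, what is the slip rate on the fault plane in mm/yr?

dip-slip = heave / cos(dip) = 5220 m / cos(66°) = 12830 m
rate = 12830 m / 40.9 Ma = 0.000314 m/yr = 0.314 mm/yr

0.314 mm/yr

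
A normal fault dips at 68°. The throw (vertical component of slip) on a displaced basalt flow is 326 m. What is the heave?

132 m

heave = throw / tan(dip) = 326 / tan(68°) = 132 m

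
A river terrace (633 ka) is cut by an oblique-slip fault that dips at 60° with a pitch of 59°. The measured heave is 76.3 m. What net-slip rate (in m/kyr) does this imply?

dip-slip = heave / cos(dip) = 76.3 / cos(60°) = 152.6 m
net slip = dip-slip / sin(rake) = 152.6 / sin(59°) = 178 m
rate = 178 m / 633 ka = 0.000281 m/yr = 0.281 m/kyr

0.281 m/kyr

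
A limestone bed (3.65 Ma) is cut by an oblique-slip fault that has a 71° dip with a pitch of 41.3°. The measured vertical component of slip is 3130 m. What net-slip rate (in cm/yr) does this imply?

dip-slip = throw / sin(dip) = 3130 / sin(71°) = 3310 m
net slip = dip-slip / sin(rake) = 3310 / sin(41.3°) = 5016 m
rate = 5016 m / 3.65 Ma = 0.00137 m/yr = 0.137 cm/yr

0.137 cm/yr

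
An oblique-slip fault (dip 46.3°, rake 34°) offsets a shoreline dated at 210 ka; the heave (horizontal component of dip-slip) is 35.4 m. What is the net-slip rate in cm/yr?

dip-slip = heave / cos(dip) = 35.4 / cos(46.3°) = 51.24 m
net slip = dip-slip / sin(rake) = 51.24 / sin(34°) = 91.63 m
rate = 91.63 m / 210 ka = 0.000436 m/yr = 0.0436 cm/yr

0.0436 cm/yr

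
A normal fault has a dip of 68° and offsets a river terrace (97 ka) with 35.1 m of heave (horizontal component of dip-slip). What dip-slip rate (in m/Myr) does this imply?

966 m/Myr

dip-slip = heave / cos(dip) = 35.1 m / cos(68°) = 93.70 m
rate = 93.70 m / 97 ka = 0.000966 m/yr = 966 m/Myr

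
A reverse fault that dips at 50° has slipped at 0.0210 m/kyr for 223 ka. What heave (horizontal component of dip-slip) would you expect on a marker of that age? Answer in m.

dip-slip = rate × time = 0.0210 m/kyr × 223 ka = 4.683 m
heave = dip-slip × cos(dip) = 4.683 × cos(50°) = 3.01 m

3.01 m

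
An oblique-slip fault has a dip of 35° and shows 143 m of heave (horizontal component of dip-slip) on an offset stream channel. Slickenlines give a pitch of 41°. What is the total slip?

266 m

dip-slip = heave / cos(dip) = 143 / cos(35°) = 174.6 m
net slip = dip-slip / sin(rake) = 174.6 / sin(41°) = 266 m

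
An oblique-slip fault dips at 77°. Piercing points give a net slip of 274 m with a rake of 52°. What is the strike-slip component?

strike-slip = net slip × cos(rake) = 274 m × cos(52°) = 169 m

169 m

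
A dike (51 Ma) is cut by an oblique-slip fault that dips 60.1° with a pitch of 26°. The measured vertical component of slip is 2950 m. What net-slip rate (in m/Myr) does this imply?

dip-slip = throw / sin(dip) = 2950 / sin(60.1°) = 3403 m
net slip = dip-slip / sin(rake) = 3403 / sin(26°) = 7763 m
rate = 7763 m / 51 Ma = 0.000152 m/yr = 152 m/Myr

152 m/Myr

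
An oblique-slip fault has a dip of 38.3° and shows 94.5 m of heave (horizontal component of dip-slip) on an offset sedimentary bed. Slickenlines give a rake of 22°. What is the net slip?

321 m

dip-slip = heave / cos(dip) = 94.5 / cos(38.3°) = 120.4 m
net slip = dip-slip / sin(rake) = 120.4 / sin(22°) = 321 m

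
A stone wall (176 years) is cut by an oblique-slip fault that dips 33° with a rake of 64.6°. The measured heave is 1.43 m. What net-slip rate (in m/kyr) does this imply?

dip-slip = heave / cos(dip) = 1.43 / cos(33°) = 1.705 m
net slip = dip-slip / sin(rake) = 1.705 / sin(64.6°) = 1.888 m
rate = 1.888 m / 176 years = 0.0107 m/yr = 10.7 m/kyr

10.7 m/kyr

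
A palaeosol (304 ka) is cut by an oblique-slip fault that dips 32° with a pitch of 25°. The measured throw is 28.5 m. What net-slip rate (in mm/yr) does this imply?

dip-slip = throw / sin(dip) = 28.5 / sin(32°) = 53.78 m
net slip = dip-slip / sin(rake) = 53.78 / sin(25°) = 127.3 m
rate = 127.3 m / 304 ka = 0.000419 m/yr = 0.419 mm/yr

0.419 mm/yr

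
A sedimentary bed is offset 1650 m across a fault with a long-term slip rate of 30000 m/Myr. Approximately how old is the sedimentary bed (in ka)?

55 ka

age = offset / rate = 1650 m / (30000 m/Myr) = 55000 yr = 55 ka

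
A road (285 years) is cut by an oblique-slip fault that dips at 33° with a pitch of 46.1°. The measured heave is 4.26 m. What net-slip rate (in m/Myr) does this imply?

24700 m/Myr

dip-slip = heave / cos(dip) = 4.26 / cos(33°) = 5.079 m
net slip = dip-slip / sin(rake) = 5.079 / sin(46.1°) = 7.049 m
rate = 7.049 m / 285 years = 0.0247 m/yr = 24700 m/Myr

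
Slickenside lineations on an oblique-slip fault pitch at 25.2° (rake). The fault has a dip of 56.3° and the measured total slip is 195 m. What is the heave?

46.1 m

dip-slip = net slip × sin(rake) = 195 m × sin(25.2°) = 83.03 m
heave = dip-slip × cos(dip) = 83.03 × cos(56.3°) = 46.1 m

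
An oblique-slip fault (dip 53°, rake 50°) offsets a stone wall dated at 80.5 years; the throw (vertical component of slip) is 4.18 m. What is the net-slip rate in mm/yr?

84.9 mm/yr

dip-slip = throw / sin(dip) = 4.18 / sin(53°) = 5.234 m
net slip = dip-slip / sin(rake) = 5.234 / sin(50°) = 6.832 m
rate = 6.832 m / 80.5 years = 0.0849 m/yr = 84.9 mm/yr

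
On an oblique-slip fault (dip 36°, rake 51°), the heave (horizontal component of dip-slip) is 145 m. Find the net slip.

231 m

dip-slip = heave / cos(dip) = 145 / cos(36°) = 179.2 m
net slip = dip-slip / sin(rake) = 179.2 / sin(51°) = 231 m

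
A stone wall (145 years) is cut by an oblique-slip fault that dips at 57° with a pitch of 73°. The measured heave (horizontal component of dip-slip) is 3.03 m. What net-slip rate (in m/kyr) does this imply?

40.1 m/kyr

dip-slip = heave / cos(dip) = 3.03 / cos(57°) = 5.563 m
net slip = dip-slip / sin(rake) = 5.563 / sin(73°) = 5.818 m
rate = 5.818 m / 145 years = 0.0401 m/yr = 40.1 m/kyr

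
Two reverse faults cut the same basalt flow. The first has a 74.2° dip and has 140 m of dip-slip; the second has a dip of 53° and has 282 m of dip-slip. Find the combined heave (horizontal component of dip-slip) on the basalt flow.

208 m

heave_A = 140 × cos(74.2°) = 38.12 m
heave_B = 282 × cos(53°) = 169.7 m
total = 38.12 + 169.7 = 208 m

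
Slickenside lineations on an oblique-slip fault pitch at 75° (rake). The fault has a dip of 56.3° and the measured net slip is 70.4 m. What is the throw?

dip-slip = net slip × sin(rake) = 70.4 m × sin(75°) = 68 m
throw = dip-slip × sin(dip) = 68 × sin(56.3°) = 56.6 m

56.6 m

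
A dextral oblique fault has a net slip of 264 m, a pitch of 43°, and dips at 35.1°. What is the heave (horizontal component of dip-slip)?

dip-slip = net slip × sin(rake) = 264 m × sin(43°) = 180 m
heave = dip-slip × cos(dip) = 180 × cos(35.1°) = 147 m

147 m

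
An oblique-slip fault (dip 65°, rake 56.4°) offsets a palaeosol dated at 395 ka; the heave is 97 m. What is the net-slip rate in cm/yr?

dip-slip = heave / cos(dip) = 97 / cos(65°) = 229.5 m
net slip = dip-slip / sin(rake) = 229.5 / sin(56.4°) = 275.6 m
rate = 275.6 m / 395 ka = 0.000698 m/yr = 0.0698 cm/yr

0.0698 cm/yr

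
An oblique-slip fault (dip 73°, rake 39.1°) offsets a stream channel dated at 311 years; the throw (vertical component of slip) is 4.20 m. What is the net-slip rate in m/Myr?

dip-slip = throw / sin(dip) = 4.20 / sin(73°) = 4.392 m
net slip = dip-slip / sin(rake) = 4.392 / sin(39.1°) = 6.964 m
rate = 6.964 m / 311 years = 0.0224 m/yr = 22400 m/Myr

22400 m/Myr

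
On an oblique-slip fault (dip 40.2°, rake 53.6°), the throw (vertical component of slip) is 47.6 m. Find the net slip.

91.6 m

dip-slip = throw / sin(dip) = 47.6 / sin(40.2°) = 73.75 m
net slip = dip-slip / sin(rake) = 73.75 / sin(53.6°) = 91.6 m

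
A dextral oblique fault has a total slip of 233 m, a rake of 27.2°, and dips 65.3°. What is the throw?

96.8 m

dip-slip = net slip × sin(rake) = 233 m × sin(27.2°) = 106.5 m
throw = dip-slip × sin(dip) = 106.5 × sin(65.3°) = 96.8 m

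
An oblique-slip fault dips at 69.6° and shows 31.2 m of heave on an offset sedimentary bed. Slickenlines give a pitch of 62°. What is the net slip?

dip-slip = heave / cos(dip) = 31.2 / cos(69.6°) = 89.51 m
net slip = dip-slip / sin(rake) = 89.51 / sin(62°) = 101 m

101 m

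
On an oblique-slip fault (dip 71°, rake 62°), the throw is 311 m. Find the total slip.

373 m

dip-slip = throw / sin(dip) = 311 / sin(71°) = 328.9 m
net slip = dip-slip / sin(rake) = 328.9 / sin(62°) = 373 m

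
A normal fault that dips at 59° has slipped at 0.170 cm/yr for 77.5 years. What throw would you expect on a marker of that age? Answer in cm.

11.3 cm

dip-slip = rate × time = 0.170 cm/yr × 77.5 years = 0.1318 m
throw = dip-slip × sin(dip) = 0.1318 × sin(59°) = 0.113 m = 11.3 cm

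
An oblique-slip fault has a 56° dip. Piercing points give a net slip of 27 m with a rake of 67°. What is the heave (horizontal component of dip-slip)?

dip-slip = net slip × sin(rake) = 27 m × sin(67°) = 24.85 m
heave = dip-slip × cos(dip) = 24.85 × cos(56°) = 13.9 m

13.9 m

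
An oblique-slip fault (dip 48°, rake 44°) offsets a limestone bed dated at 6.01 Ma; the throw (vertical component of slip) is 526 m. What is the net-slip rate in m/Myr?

170 m/Myr

dip-slip = throw / sin(dip) = 526 / sin(48°) = 707.8 m
net slip = dip-slip / sin(rake) = 707.8 / sin(44°) = 1019 m
rate = 1019 m / 6.01 Ma = 0.000170 m/yr = 170 m/Myr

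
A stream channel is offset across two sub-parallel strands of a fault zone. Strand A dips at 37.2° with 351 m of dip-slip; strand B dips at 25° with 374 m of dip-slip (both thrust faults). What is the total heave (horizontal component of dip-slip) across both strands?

heave_A = 351 × cos(37.2°) = 279.6 m
heave_B = 374 × cos(25°) = 339 m
total = 279.6 + 339 = 619 m

619 m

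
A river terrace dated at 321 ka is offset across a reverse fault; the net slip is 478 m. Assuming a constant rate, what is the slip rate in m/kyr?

rate = 478 m / 321 ka = 0.00149 m/yr = 1.49 m/kyr

1.49 m/kyr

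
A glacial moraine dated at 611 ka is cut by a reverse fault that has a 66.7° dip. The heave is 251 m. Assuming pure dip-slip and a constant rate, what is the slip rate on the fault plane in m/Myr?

1040 m/Myr

dip-slip = heave / cos(dip) = 251 m / cos(66.7°) = 634.6 m
rate = 634.6 m / 611 ka = 0.00104 m/yr = 1040 m/Myr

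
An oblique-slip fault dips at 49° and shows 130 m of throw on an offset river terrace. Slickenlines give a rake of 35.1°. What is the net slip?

300 m

dip-slip = throw / sin(dip) = 130 / sin(49°) = 172.3 m
net slip = dip-slip / sin(rake) = 172.3 / sin(35.1°) = 300 m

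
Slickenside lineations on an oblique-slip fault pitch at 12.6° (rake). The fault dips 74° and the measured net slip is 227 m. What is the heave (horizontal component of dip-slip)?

dip-slip = net slip × sin(rake) = 227 m × sin(12.6°) = 49.52 m
heave = dip-slip × cos(dip) = 49.52 × cos(74°) = 13.6 m

13.6 m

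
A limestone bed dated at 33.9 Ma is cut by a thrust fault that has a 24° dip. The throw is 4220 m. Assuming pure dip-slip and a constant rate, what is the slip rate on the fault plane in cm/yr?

0.0306 cm/yr

dip-slip = throw / sin(dip) = 4220 m / sin(24°) = 10380 m
rate = 10380 m / 33.9 Ma = 0.000306 m/yr = 0.0306 cm/yr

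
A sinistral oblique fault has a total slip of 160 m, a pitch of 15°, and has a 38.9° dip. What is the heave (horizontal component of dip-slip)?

32.2 m

dip-slip = net slip × sin(rake) = 160 m × sin(15°) = 41.41 m
heave = dip-slip × cos(dip) = 41.41 × cos(38.9°) = 32.2 m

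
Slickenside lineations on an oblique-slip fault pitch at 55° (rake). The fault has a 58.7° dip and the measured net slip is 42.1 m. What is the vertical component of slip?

29.5 m

dip-slip = net slip × sin(rake) = 42.1 m × sin(55°) = 34.49 m
throw = dip-slip × sin(dip) = 34.49 × sin(58.7°) = 29.5 m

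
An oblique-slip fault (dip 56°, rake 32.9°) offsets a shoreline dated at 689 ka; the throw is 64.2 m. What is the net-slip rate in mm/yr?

dip-slip = throw / sin(dip) = 64.2 / sin(56°) = 77.44 m
net slip = dip-slip / sin(rake) = 77.44 / sin(32.9°) = 142.6 m
rate = 142.6 m / 689 ka = 0.000207 m/yr = 0.207 mm/yr

0.207 mm/yr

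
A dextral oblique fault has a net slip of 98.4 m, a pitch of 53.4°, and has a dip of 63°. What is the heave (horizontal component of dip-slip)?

dip-slip = net slip × sin(rake) = 98.4 m × sin(53.4°) = 79 m
heave = dip-slip × cos(dip) = 79 × cos(63°) = 35.9 m

35.9 m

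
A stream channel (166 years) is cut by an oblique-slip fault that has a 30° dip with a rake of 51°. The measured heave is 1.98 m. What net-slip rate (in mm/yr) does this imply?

17.7 mm/yr

dip-slip = heave / cos(dip) = 1.98 / cos(30°) = 2.286 m
net slip = dip-slip / sin(rake) = 2.286 / sin(51°) = 2.942 m
rate = 2.942 m / 166 years = 0.0177 m/yr = 17.7 mm/yr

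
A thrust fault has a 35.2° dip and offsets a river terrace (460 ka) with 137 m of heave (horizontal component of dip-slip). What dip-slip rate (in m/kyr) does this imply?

dip-slip = heave / cos(dip) = 137 m / cos(35.2°) = 167.7 m
rate = 167.7 m / 460 ka = 0.000364 m/yr = 0.364 m/kyr

0.364 m/kyr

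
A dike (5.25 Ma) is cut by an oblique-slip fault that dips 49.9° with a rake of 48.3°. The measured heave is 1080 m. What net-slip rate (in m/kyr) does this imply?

0.428 m/kyr

dip-slip = heave / cos(dip) = 1080 / cos(49.9°) = 1677 m
net slip = dip-slip / sin(rake) = 1677 / sin(48.3°) = 2246 m
rate = 2246 m / 5.25 Ma = 0.000428 m/yr = 0.428 m/kyr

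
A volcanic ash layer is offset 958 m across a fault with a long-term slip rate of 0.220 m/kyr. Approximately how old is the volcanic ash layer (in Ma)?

4.35 Ma

age = offset / rate = 958 m / (0.220 m/kyr) = 4.35e+06 yr = 4.35 Ma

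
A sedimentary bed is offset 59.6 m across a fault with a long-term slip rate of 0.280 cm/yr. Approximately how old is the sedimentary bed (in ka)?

age = offset / rate = 59.6 m / (0.280 cm/yr) = 21300 yr = 21.3 ka

21.3 ka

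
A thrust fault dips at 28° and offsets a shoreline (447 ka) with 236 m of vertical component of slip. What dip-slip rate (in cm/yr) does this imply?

0.112 cm/yr

dip-slip = throw / sin(dip) = 236 m / sin(28°) = 502.7 m
rate = 502.7 m / 447 ka = 0.00112 m/yr = 0.112 cm/yr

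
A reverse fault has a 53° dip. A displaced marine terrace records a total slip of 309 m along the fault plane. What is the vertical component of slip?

247 m

throw = dip-slip × sin(dip) = 309 m × sin(53°) = 247 m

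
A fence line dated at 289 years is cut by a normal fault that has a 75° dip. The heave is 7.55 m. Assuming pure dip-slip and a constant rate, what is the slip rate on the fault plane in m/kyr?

101 m/kyr

dip-slip = heave / cos(dip) = 7.55 m / cos(75°) = 29.17 m
rate = 29.17 m / 289 years = 0.101 m/yr = 101 m/kyr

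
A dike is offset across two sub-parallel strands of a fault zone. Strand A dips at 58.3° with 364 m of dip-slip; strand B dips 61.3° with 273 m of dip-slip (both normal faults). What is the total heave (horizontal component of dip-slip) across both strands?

322 m

heave_A = 364 × cos(58.3°) = 191.3 m
heave_B = 273 × cos(61.3°) = 131.1 m
total = 191.3 + 131.1 = 322 m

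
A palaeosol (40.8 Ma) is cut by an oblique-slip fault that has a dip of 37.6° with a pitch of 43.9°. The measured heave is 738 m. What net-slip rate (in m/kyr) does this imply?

dip-slip = heave / cos(dip) = 738 / cos(37.6°) = 931.5 m
net slip = dip-slip / sin(rake) = 931.5 / sin(43.9°) = 1343 m
rate = 1343 m / 40.8 Ma = 0.0000329 m/yr = 0.0329 m/kyr

0.0329 m/kyr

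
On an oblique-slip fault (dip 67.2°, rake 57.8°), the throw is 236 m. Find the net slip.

303 m

dip-slip = throw / sin(dip) = 236 / sin(67.2°) = 256 m
net slip = dip-slip / sin(rake) = 256 / sin(57.8°) = 303 m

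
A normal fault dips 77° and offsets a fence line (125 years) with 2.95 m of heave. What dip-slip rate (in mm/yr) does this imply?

dip-slip = heave / cos(dip) = 2.95 m / cos(77°) = 13.11 m
rate = 13.11 m / 125 years = 0.105 m/yr = 105 mm/yr

105 mm/yr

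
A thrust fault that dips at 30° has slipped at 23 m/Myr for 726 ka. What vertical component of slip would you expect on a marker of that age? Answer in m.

8.35 m

dip-slip = rate × time = 23 m/Myr × 726 ka = 16.70 m
throw = dip-slip × sin(dip) = 16.70 × sin(30°) = 8.35 m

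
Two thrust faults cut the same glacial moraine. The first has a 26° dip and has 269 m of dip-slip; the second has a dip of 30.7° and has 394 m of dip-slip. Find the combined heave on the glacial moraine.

heave_A = 269 × cos(26°) = 241.8 m
heave_B = 394 × cos(30.7°) = 338.8 m
total = 241.8 + 338.8 = 581 m

581 m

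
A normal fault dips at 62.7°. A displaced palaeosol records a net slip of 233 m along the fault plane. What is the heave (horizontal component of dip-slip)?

heave = dip-slip × cos(dip) = 233 m × cos(62.7°) = 107 m

107 m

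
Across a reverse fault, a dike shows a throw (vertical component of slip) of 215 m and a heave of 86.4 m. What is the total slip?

net slip = √(throw² + heave²) = √(215² + 86.4²) = 232 m

232 m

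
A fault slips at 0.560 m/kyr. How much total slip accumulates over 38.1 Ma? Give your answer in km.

slip = rate × time = 0.560 m/kyr × 38.1 Ma = 21300 m = 21.3 km

21.3 km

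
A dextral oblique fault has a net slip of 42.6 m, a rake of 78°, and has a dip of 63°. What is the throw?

37.1 m

dip-slip = net slip × sin(rake) = 42.6 m × sin(78°) = 41.67 m
throw = dip-slip × sin(dip) = 41.67 × sin(63°) = 37.1 m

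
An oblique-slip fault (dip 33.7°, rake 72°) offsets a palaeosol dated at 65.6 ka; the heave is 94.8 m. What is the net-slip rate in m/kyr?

dip-slip = heave / cos(dip) = 94.8 / cos(33.7°) = 113.9 m
net slip = dip-slip / sin(rake) = 113.9 / sin(72°) = 119.8 m
rate = 119.8 m / 65.6 ka = 0.00183 m/yr = 1.83 m/kyr

1.83 m/kyr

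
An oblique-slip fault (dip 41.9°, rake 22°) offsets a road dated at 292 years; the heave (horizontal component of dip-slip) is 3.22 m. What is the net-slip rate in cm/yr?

dip-slip = heave / cos(dip) = 3.22 / cos(41.9°) = 4.326 m
net slip = dip-slip / sin(rake) = 4.326 / sin(22°) = 11.55 m
rate = 11.55 m / 292 years = 0.0395 m/yr = 3.95 cm/yr

3.95 cm/yr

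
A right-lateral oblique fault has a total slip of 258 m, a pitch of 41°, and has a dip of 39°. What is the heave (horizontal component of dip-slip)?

dip-slip = net slip × sin(rake) = 258 m × sin(41°) = 169.3 m
heave = dip-slip × cos(dip) = 169.3 × cos(39°) = 132 m

132 m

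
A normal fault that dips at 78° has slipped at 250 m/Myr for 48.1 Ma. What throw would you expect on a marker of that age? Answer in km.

11.8 km

dip-slip = rate × time = 250 m/Myr × 48.1 Ma = 12020 m
throw = dip-slip × sin(dip) = 12020 × sin(78°) = 11800 m = 11.8 km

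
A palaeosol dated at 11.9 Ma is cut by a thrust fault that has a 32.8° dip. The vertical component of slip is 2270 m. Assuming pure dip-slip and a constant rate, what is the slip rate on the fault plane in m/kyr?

dip-slip = throw / sin(dip) = 2270 m / sin(32.8°) = 4190 m
rate = 4190 m / 11.9 Ma = 0.000352 m/yr = 0.352 m/kyr

0.352 m/kyr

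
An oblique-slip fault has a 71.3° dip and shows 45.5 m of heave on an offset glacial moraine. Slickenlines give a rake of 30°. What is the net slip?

284 m

dip-slip = heave / cos(dip) = 45.5 / cos(71.3°) = 141.9 m
net slip = dip-slip / sin(rake) = 141.9 / sin(30°) = 284 m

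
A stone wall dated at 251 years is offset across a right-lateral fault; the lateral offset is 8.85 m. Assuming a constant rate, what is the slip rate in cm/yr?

rate = 8.85 m / 251 years = 0.0353 m/yr = 3.53 cm/yr

3.53 cm/yr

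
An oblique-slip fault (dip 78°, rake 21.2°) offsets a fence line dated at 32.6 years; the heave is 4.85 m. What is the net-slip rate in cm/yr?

dip-slip = heave / cos(dip) = 4.85 / cos(78°) = 23.33 m
net slip = dip-slip / sin(rake) = 23.33 / sin(21.2°) = 64.51 m
rate = 64.51 m / 32.6 years = 1.98 m/yr = 198 cm/yr

198 cm/yr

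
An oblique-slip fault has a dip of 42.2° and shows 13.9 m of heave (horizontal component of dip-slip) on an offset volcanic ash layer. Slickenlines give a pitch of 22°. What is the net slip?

50.1 m

dip-slip = heave / cos(dip) = 13.9 / cos(42.2°) = 18.76 m
net slip = dip-slip / sin(rake) = 18.76 / sin(22°) = 50.1 m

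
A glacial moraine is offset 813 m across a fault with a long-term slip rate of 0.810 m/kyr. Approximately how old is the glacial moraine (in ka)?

age = offset / rate = 813 m / (0.810 m/kyr) = 1e+06 yr = 1000 ka

1000 ka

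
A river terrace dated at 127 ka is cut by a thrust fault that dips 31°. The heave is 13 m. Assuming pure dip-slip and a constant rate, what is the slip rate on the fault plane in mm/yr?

0.119 mm/yr

dip-slip = heave / cos(dip) = 13 m / cos(31°) = 15.17 m
rate = 15.17 m / 127 ka = 0.000119 m/yr = 0.119 mm/yr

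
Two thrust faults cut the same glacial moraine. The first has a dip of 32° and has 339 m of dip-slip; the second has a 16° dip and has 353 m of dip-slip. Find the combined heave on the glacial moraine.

heave_A = 339 × cos(32°) = 287.5 m
heave_B = 353 × cos(16°) = 339.3 m
total = 287.5 + 339.3 = 627 m

627 m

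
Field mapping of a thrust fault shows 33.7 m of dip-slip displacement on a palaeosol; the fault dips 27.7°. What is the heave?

29.8 m

heave = dip-slip × cos(dip) = 33.7 m × cos(27.7°) = 29.8 m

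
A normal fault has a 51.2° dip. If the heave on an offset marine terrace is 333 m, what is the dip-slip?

dip-slip = heave / cos(dip) = 333 / cos(51.2°) = 531 m

531 m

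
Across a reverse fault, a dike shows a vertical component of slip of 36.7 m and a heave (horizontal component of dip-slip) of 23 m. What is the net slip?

net slip = √(throw² + heave²) = √(36.7² + 23²) = 43.3 m

43.3 m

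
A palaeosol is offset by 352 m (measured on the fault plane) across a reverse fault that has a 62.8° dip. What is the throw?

throw = dip-slip × sin(dip) = 352 m × sin(62.8°) = 313 m

313 m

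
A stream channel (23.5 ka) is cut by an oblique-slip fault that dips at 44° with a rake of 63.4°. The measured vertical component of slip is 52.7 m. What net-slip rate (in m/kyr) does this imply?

3.61 m/kyr

dip-slip = throw / sin(dip) = 52.7 / sin(44°) = 75.86 m
net slip = dip-slip / sin(rake) = 75.86 / sin(63.4°) = 84.85 m
rate = 84.85 m / 23.5 ka = 0.00361 m/yr = 3.61 m/kyr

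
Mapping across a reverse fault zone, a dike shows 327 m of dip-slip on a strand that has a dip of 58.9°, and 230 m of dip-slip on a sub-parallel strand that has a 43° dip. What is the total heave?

heave_A = 327 × cos(58.9°) = 168.9 m
heave_B = 230 × cos(43°) = 168.2 m
total = 168.9 + 168.2 = 337 m

337 m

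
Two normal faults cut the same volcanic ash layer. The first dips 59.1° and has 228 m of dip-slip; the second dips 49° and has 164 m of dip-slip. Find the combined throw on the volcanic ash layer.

throw_A = 228 × sin(59.1°) = 195.6 m
throw_B = 164 × sin(49°) = 123.8 m
total = 195.6 + 123.8 = 319 m

319 m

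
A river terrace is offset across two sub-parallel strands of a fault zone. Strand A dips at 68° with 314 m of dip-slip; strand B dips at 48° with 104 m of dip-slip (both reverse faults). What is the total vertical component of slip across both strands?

368 m

throw_A = 314 × sin(68°) = 291.1 m
throw_B = 104 × sin(48°) = 77.29 m
total = 291.1 + 77.29 = 368 m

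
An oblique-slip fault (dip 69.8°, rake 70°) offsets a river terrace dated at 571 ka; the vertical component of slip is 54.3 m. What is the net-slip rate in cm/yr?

dip-slip = throw / sin(dip) = 54.3 / sin(69.8°) = 57.86 m
net slip = dip-slip / sin(rake) = 57.86 / sin(70°) = 61.57 m
rate = 61.57 m / 571 ka = 0.000108 m/yr = 0.0108 cm/yr

0.0108 cm/yr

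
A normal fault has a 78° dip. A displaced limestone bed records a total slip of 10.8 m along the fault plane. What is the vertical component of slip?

throw = dip-slip × sin(dip) = 10.8 m × sin(78°) = 10.6 m

10.6 m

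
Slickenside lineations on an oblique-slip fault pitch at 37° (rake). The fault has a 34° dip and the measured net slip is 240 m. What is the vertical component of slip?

80.8 m

dip-slip = net slip × sin(rake) = 240 m × sin(37°) = 144.4 m
throw = dip-slip × sin(dip) = 144.4 × sin(34°) = 80.8 m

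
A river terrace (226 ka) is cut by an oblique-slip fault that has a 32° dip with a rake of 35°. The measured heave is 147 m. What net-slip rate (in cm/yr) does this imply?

0.134 cm/yr

dip-slip = heave / cos(dip) = 147 / cos(32°) = 173.3 m
net slip = dip-slip / sin(rake) = 173.3 / sin(35°) = 302.2 m
rate = 302.2 m / 226 ka = 0.00134 m/yr = 0.134 cm/yr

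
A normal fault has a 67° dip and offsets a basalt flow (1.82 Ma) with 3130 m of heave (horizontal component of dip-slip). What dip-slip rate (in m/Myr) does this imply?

dip-slip = heave / cos(dip) = 3130 m / cos(67°) = 8011 m
rate = 8011 m / 1.82 Ma = 0.00440 m/yr = 4400 m/Myr

4400 m/Myr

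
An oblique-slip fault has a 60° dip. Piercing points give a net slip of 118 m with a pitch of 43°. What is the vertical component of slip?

69.7 m

dip-slip = net slip × sin(rake) = 118 m × sin(43°) = 80.48 m
throw = dip-slip × sin(dip) = 80.48 × sin(60°) = 69.7 m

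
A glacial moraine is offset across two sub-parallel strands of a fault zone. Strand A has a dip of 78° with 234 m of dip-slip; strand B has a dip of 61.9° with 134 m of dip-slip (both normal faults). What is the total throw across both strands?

throw_A = 234 × sin(78°) = 228.9 m
throw_B = 134 × sin(61.9°) = 118.2 m
total = 228.9 + 118.2 = 347 m

347 m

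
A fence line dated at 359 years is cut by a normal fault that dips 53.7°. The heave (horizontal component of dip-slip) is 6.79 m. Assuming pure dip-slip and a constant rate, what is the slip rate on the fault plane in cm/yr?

dip-slip = heave / cos(dip) = 6.79 m / cos(53.7°) = 11.47 m
rate = 11.47 m / 359 years = 0.0319 m/yr = 3.19 cm/yr

3.19 cm/yr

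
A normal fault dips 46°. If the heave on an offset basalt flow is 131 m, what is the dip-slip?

dip-slip = heave / cos(dip) = 131 / cos(46°) = 189 m

189 m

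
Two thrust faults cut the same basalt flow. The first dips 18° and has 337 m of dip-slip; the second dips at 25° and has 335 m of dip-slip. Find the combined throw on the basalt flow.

246 m

throw_A = 337 × sin(18°) = 104.1 m
throw_B = 335 × sin(25°) = 141.6 m
total = 104.1 + 141.6 = 246 m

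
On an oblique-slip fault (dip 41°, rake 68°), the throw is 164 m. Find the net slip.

dip-slip = throw / sin(dip) = 164 / sin(41°) = 250 m
net slip = dip-slip / sin(rake) = 250 / sin(68°) = 270 m

270 m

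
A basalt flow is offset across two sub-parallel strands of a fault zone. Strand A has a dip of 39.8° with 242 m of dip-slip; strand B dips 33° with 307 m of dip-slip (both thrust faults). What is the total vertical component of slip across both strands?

322 m

throw_A = 242 × sin(39.8°) = 154.9 m
throw_B = 307 × sin(33°) = 167.2 m
total = 154.9 + 167.2 = 322 m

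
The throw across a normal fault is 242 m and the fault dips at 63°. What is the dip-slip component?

dip-slip = throw / sin(dip) = 242 / sin(63°) = 272 m

272 m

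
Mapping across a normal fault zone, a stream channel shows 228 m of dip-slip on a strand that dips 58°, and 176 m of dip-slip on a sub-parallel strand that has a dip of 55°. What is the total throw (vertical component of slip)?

throw_A = 228 × sin(58°) = 193.4 m
throw_B = 176 × sin(55°) = 144.2 m
total = 193.4 + 144.2 = 338 m

338 m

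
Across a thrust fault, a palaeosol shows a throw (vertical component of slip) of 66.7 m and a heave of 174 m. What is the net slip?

186 m

net slip = √(throw² + heave²) = √(66.7² + 174²) = 186 m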